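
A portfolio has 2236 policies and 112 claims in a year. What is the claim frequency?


frequency = claims / policies
= 112 / 2236
= 0.0501


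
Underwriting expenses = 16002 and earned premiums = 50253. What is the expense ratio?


Expense ratio = expenses / premiums
= 16002 / 50253
= 0.3184


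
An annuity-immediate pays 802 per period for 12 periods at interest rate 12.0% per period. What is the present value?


PV = PMT * (1 - (1+i)^(-n)) / i
= 802 * (1 - (1+0.12)^(-12)) / 0.12
= 802 * (1 - 0.256675) / 0.12
= 802 * 6.194374
= 4967.8881


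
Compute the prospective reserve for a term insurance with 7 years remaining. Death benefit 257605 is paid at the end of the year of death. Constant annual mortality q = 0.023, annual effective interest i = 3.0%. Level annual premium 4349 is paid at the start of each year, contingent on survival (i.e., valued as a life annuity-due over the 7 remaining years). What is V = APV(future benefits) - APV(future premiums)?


v = 1/(1+i) = 0.970874
APV(future benefits) per unit = sum_{k=0}^{6} k_p_x * q * v^(k+1) = 0.134147
APV(future benefits) = 257605 * 0.134147 = 34557.0091
Life annuity-due factor ä_{x:7} = sum_{k=0}^{6} k_p_x * v^k = 6.007465
APV(future premiums) = 4349 * 6.007465 = 26126.4652
V = 34557.0091 - 26126.4652
= 8430.5439


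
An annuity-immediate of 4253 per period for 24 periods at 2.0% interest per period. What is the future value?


FV = PMT * ((1+i)^n - 1) / i
= 4253 * ((1.02)^24 - 1) / 0.02
= 4253 * (1.608437 - 1) / 0.02
= 129384.1811


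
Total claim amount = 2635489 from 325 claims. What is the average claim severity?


severity = total / number
= 2635489 / 325
= 8109.1969


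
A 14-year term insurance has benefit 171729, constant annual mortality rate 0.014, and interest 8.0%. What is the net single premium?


NSP = benefit * sum_{k=0}^{n-1} k_p_x * q * v^(k+1)
With constant q=0.014, v=0.925926
Sum = 0.107312
NSP = 171729 * 0.107312
= 18428.6018


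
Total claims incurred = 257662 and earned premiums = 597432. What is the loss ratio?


Loss ratio = claims / premiums
= 257662 / 597432
= 0.4313


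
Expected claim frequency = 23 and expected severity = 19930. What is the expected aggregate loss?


E[S] = E[N] * E[X]
= 23 * 19930
= 458390


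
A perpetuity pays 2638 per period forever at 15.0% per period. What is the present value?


PV = PMT / i
= 2638 / 0.15
= 17586.6667


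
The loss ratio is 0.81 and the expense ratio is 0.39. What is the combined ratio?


Combined ratio = loss ratio + expense ratio
= 0.81 + 0.39
= 1.2


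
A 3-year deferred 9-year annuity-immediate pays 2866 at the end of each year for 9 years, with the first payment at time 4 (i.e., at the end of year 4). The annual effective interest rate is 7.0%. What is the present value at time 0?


PV at time 3 of the 9-year annuity-immediate:
a_n = 2866 * (1-(1+0.07)^(-9))/0.07 = 18672.6556
Discount back 3 years to time 0:
PV = 18672.6556 * (1+0.07)^(-3)
= 18672.6556 * 0.816298
= 15242.4491


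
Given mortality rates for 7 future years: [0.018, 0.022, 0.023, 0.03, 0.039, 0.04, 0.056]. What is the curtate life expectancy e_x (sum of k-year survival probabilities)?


e_x = sum_{k=1}^{n} k_p_x
k_p_x values:
  1_p_x = 0.982
  2_p_x = 0.960396
  3_p_x = 0.938307
  4_p_x = 0.910158
  5_p_x = 0.874662
  6_p_x = 0.839675
  7_p_x = 0.792653
e_x = 6.2979


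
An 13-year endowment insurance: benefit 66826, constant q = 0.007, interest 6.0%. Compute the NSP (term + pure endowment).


Term component = 3994.1505
Pure endowment = 13_p_x * v^13 * benefit = 0.912726 * 0.468839 * 66826 = 28596.2739
NSP = 32590.4244


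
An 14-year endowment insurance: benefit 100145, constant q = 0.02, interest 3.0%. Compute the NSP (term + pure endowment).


Term component = 20099.2575
Pure endowment = 14_p_x * v^14 * benefit = 0.753642 * 0.661118 * 100145 = 49896.8564
NSP = 69996.1138


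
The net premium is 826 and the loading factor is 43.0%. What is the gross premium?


Gross = net * (1 + loading)
= 826 * (1 + 0.43)
= 826 * 1.43
= 1181.18


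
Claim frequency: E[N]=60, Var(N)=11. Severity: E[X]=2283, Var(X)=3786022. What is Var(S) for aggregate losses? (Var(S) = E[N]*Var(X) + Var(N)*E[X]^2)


Var(S) = E[N]*Var(X) + Var(N)*E[X]^2
= 60*3786022 + 11*2283^2
= 227161320 + 57332979
= 2.8449e+08


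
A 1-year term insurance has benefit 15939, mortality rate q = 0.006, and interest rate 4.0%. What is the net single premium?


NSP = benefit * q * v
v = 1/(1+i) = 0.961538
NSP = 15939 * 0.006 * 0.961538
= 91.9558


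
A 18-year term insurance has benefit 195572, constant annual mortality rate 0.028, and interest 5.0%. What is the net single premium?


NSP = benefit * sum_{k=0}^{n-1} k_p_x * q * v^(k+1)
With constant q=0.028, v=0.952381
Sum = 0.26951
NSP = 195572 * 0.26951
= 52708.6597


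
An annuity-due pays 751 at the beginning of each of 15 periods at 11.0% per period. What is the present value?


PV_due = PMT * (1-(1+i)^(-n))/i * (1+i)
PV_immediate = 5400.3431
PV_due = 5400.3431 * 1.11
= 5994.3808


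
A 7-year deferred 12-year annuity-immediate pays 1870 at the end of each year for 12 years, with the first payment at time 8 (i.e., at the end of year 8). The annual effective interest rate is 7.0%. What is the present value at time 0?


PV at time 7 of the 12-year annuity-immediate:
a_n = 1870 * (1-(1+0.07)^(-12))/0.07 = 14852.8234
Discount back 7 years to time 0:
PV = 14852.8234 * (1+0.07)^(-7)
= 14852.8234 * 0.62275
= 9249.5919


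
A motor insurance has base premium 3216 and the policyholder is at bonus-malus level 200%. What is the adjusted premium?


adjusted = base * BM_level / 100
= 3216 * 200 / 100
= 3216 * 2.0
= 6432.0


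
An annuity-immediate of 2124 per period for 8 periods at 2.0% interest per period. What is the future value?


FV = PMT * ((1+i)^n - 1) / i
= 2124 * ((1.02)^8 - 1) / 0.02
= 2124 * (1.171659 - 1) / 0.02
= 18230.2263


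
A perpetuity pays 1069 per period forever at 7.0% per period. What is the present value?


PV = PMT / i
= 1069 / 0.07
= 15271.4286


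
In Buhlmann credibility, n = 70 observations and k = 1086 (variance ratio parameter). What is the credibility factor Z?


Z = n / (n + k)
= 70 / (70 + 1086)
= 70 / 1156
= 0.0606


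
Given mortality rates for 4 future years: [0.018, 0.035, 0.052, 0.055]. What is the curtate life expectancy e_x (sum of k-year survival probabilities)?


e_x = sum_{k=1}^{n} k_p_x
k_p_x values:
  1_p_x = 0.982
  2_p_x = 0.94763
  3_p_x = 0.898353
  4_p_x = 0.848944
e_x = 3.6769


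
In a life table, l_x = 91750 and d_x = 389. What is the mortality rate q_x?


q_x = d_x / l_x
= 389 / 91750
= 0.0042


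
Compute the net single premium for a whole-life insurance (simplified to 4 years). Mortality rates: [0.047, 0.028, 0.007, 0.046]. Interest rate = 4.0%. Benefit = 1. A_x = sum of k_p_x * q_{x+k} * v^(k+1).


v = 0.961538
Year 0: k_p_x=1.0, q=0.047, term=0.045192
Year 1: k_p_x=0.953, q=0.028, term=0.024671
Year 2: k_p_x=0.926316, q=0.007, term=0.005764
Year 3: k_p_x=0.919832, q=0.046, term=0.036169
A_x = 0.1118


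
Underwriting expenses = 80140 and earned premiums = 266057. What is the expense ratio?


Expense ratio = expenses / premiums
= 80140 / 266057
= 0.3012


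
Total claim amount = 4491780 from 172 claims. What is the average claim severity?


severity = total / number
= 4491780 / 172
= 26115.0


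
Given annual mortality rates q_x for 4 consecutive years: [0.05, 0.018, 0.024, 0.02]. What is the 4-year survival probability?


p_k = 1 - q_k for each year
Survival = product of (1 - q_k)
= 0.95 * 0.982 * 0.976 * 0.98
= 0.8923


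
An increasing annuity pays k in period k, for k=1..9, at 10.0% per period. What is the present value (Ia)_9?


(Ia)_n = sum_{k=1}^{n} k * v^k, v = 1/(1+i)
v = 0.909091
Sum computed term by term:
(Ia)_9 = 25.1805


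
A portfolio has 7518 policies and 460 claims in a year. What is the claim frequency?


frequency = claims / policies
= 460 / 7518
= 0.0612


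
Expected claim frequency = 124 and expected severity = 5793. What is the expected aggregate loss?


E[S] = E[N] * E[X]
= 124 * 5793
= 718332


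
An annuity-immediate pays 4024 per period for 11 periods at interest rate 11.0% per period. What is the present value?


PV = PMT * (1 - (1+i)^(-n)) / i
= 4024 * (1 - (1+0.11)^(-11)) / 0.11
= 4024 * (1 - 0.317283) / 0.11
= 4024 * 6.206515
= 24975.0177


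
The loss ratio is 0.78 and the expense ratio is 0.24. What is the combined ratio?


Combined ratio = loss ratio + expense ratio
= 0.78 + 0.24
= 1.02


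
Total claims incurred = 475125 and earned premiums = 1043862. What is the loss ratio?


Loss ratio = claims / premiums
= 475125 / 1043862
= 0.4552


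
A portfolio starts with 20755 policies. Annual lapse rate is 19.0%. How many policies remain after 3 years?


remaining = initial * (1 - lapse)^years
= 20755 * (1 - 0.19)^3
= 20755 * 0.531441
= 11030.058


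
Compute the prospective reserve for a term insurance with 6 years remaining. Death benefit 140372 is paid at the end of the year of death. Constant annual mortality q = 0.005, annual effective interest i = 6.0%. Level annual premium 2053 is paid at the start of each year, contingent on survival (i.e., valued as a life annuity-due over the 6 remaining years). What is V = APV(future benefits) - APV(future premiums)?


v = 1/(1+i) = 0.943396
APV(future benefits) per unit = sum_{k=0}^{5} k_p_x * q * v^(k+1) = 0.024302
APV(future benefits) = 140372 * 0.024302 = 3411.3168
Life annuity-due factor ä_{x:6} = sum_{k=0}^{5} k_p_x * v^k = 5.152019
APV(future premiums) = 2053 * 5.152019 = 10577.0943
V = 3411.3168 - 10577.0943
= -7165.7775


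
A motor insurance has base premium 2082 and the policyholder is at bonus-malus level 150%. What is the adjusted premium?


adjusted = base * BM_level / 100
= 2082 * 150 / 100
= 2082 * 1.5
= 3123.0


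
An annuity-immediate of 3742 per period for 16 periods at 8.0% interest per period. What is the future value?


FV = PMT * ((1+i)^n - 1) / i
= 3742 * ((1.08)^16 - 1) / 0.08
= 3742 * (3.425943 - 1) / 0.08
= 113473.4671


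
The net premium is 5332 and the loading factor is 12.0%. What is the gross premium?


Gross = net * (1 + loading)
= 5332 * (1 + 0.12)
= 5332 * 1.12
= 5971.84


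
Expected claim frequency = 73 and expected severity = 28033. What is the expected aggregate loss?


E[S] = E[N] * E[X]
= 73 * 28033
= 2.0464e+06


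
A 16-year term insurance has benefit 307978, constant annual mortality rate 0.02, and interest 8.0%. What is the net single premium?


NSP = benefit * sum_{k=0}^{n-1} k_p_x * q * v^(k+1)
With constant q=0.02, v=0.925926
Sum = 0.157746
NSP = 307978 * 0.157746
= 48582.3188


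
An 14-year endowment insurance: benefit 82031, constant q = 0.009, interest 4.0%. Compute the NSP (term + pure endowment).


Term component = 7400.5647
Pure endowment = 14_p_x * v^14 * benefit = 0.881112 * 0.577475 * 82031 = 41739.0364
NSP = 49139.6011


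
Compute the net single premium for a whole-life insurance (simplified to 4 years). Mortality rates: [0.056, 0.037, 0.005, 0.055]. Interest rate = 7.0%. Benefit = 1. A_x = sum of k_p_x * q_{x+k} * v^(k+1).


v = 0.934579
Year 0: k_p_x=1.0, q=0.056, term=0.052336
Year 1: k_p_x=0.944, q=0.037, term=0.030507
Year 2: k_p_x=0.909072, q=0.005, term=0.00371
Year 3: k_p_x=0.904527, q=0.055, term=0.037953
A_x = 0.1245


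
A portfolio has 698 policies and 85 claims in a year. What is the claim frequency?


frequency = claims / policies
= 85 / 698
= 0.1218


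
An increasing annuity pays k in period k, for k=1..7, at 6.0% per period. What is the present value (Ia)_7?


(Ia)_n = sum_{k=1}^{n} k * v^k, v = 1/(1+i)
v = 0.943396
Sum computed term by term:
(Ia)_7 = 21.0321


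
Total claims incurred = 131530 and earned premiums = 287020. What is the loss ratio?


Loss ratio = claims / premiums
= 131530 / 287020
= 0.4583


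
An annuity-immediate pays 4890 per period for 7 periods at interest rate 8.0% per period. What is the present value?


PV = PMT * (1 - (1+i)^(-n)) / i
= 4890 * (1 - (1+0.08)^(-7)) / 0.08
= 4890 * (1 - 0.58349) / 0.08
= 4890 * 5.20637
= 25459.1496


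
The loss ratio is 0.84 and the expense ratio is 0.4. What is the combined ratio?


Combined ratio = loss ratio + expense ratio
= 0.84 + 0.4
= 1.24


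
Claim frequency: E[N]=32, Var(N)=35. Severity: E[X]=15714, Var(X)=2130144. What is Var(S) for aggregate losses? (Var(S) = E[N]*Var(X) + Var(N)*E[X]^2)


Var(S) = E[N]*Var(X) + Var(N)*E[X]^2
= 32*2130144 + 35*15714^2
= 68164608 + 8642542860
= 8.7107e+09


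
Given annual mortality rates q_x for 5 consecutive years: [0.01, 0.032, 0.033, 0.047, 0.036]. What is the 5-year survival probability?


p_k = 1 - q_k for each year
Survival = product of (1 - q_k)
= 0.99 * 0.968 * 0.967 * 0.953 * 0.964
= 0.8513


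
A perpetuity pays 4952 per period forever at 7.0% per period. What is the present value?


PV = PMT / i
= 4952 / 0.07
= 70742.8571


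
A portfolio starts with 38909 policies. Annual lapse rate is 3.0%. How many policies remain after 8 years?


remaining = initial * (1 - lapse)^years
= 38909 * (1 - 0.03)^8
= 38909 * 0.783743
= 30494.6704


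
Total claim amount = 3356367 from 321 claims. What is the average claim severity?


severity = total / number
= 3356367 / 321
= 10455.972


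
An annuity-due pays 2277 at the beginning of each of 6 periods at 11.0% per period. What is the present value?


PV_due = PMT * (1-(1+i)^(-n))/i * (1+i)
PV_immediate = 9632.9347
PV_due = 9632.9347 * 1.11
= 10692.5575


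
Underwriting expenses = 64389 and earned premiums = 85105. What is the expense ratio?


Expense ratio = expenses / premiums
= 64389 / 85105
= 0.7566


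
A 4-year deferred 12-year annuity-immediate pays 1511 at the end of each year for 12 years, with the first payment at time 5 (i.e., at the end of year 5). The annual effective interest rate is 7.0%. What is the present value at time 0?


PV at time 4 of the 12-year annuity-immediate:
a_n = 1511 * (1-(1+0.07)^(-12))/0.07 = 12001.399
Discount back 4 years to time 0:
PV = 12001.399 * (1+0.07)^(-4)
= 12001.399 * 0.762895
= 9155.8098


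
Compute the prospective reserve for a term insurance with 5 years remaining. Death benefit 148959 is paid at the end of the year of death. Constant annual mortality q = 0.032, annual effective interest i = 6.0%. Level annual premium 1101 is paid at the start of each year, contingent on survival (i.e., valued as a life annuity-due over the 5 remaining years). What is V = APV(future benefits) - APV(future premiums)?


v = 1/(1+i) = 0.943396
APV(future benefits) per unit = sum_{k=0}^{4} k_p_x * q * v^(k+1) = 0.126919
APV(future benefits) = 148959 * 0.126919 = 18905.7302
Life annuity-due factor ä_{x:5} = sum_{k=0}^{4} k_p_x * v^k = 4.204193
APV(future premiums) = 1101 * 4.204193 = 4628.816
V = 18905.7302 - 4628.816
= 14276.9142


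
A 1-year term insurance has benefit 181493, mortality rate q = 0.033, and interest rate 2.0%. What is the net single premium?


NSP = benefit * q * v
v = 1/(1+i) = 0.980392
NSP = 181493 * 0.033 * 0.980392
= 5871.8324


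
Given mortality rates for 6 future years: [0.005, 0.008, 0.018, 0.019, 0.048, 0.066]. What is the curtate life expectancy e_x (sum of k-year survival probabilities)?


e_x = sum_{k=1}^{n} k_p_x
k_p_x values:
  1_p_x = 0.995
  2_p_x = 0.98704
  3_p_x = 0.969273
  4_p_x = 0.950857
  5_p_x = 0.905216
  6_p_x = 0.845472
e_x = 5.6529


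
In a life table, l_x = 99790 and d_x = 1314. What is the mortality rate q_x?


q_x = d_x / l_x
= 1314 / 99790
= 0.0132


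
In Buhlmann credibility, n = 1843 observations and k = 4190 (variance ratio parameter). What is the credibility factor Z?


Z = n / (n + k)
= 1843 / (1843 + 4190)
= 1843 / 6033
= 0.3055


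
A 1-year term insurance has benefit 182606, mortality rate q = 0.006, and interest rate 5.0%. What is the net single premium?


NSP = benefit * q * v
v = 1/(1+i) = 0.952381
NSP = 182606 * 0.006 * 0.952381
= 1043.4629


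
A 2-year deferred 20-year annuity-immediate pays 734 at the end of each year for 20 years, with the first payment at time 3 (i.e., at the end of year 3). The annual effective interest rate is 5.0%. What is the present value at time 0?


PV at time 2 of the 20-year annuity-immediate:
a_n = 734 * (1-(1+0.05)^(-20))/0.05 = 9147.2624
Discount back 2 years to time 0:
PV = 9147.2624 * (1+0.05)^(-2)
= 9147.2624 * 0.907029
= 8296.8366


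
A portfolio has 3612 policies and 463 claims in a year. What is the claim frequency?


frequency = claims / policies
= 463 / 3612
= 0.1282


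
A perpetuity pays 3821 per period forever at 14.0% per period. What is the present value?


PV = PMT / i
= 3821 / 0.14
= 27292.8571


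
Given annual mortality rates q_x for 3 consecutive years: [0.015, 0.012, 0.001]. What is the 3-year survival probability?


p_k = 1 - q_k for each year
Survival = product of (1 - q_k)
= 0.985 * 0.988 * 0.999
= 0.9722


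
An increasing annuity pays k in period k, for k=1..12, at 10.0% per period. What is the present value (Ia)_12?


(Ia)_n = sum_{k=1}^{n} k * v^k, v = 1/(1+i)
v = 0.909091
Sum computed term by term:
(Ia)_12 = 36.7149


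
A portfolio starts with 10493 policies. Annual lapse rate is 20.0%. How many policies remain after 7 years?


remaining = initial * (1 - lapse)^years
= 10493 * (1 - 0.2)^7
= 10493 * 0.209715
= 2200.5416


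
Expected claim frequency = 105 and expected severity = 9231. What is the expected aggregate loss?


E[S] = E[N] * E[X]
= 105 * 9231
= 969255


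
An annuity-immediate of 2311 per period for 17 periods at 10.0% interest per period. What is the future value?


FV = PMT * ((1+i)^n - 1) / i
= 2311 * ((1.1)^17 - 1) / 0.1
= 2311 * (5.05447 - 1) / 0.1
= 93698.8083


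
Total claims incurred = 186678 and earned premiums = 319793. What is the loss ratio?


Loss ratio = claims / premiums
= 186678 / 319793
= 0.5837


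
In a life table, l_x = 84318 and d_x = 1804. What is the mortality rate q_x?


q_x = d_x / l_x
= 1804 / 84318
= 0.0214


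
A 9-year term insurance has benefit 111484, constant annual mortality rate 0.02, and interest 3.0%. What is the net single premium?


NSP = benefit * sum_{k=0}^{n-1} k_p_x * q * v^(k+1)
With constant q=0.02, v=0.970874
Sum = 0.144401
NSP = 111484 * 0.144401
= 16098.3683


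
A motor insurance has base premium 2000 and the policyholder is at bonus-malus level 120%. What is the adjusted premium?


adjusted = base * BM_level / 100
= 2000 * 120 / 100
= 2000 * 1.2
= 2400.0


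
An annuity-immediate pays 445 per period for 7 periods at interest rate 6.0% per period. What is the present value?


PV = PMT * (1 - (1+i)^(-n)) / i
= 445 * (1 - (1+0.06)^(-7)) / 0.06
= 445 * (1 - 0.665057) / 0.06
= 445 * 5.582381
= 2484.1597


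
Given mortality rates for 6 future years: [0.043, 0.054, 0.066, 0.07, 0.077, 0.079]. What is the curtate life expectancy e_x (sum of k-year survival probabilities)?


e_x = sum_{k=1}^{n} k_p_x
k_p_x values:
  1_p_x = 0.957
  2_p_x = 0.905322
  3_p_x = 0.845571
  4_p_x = 0.786381
  5_p_x = 0.725829
  6_p_x = 0.668489
e_x = 4.8886


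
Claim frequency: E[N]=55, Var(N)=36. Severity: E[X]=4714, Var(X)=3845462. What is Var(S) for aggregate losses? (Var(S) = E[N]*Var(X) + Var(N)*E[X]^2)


Var(S) = E[N]*Var(X) + Var(N)*E[X]^2
= 55*3845462 + 36*4714^2
= 211500410 + 799984656
= 1.0115e+09


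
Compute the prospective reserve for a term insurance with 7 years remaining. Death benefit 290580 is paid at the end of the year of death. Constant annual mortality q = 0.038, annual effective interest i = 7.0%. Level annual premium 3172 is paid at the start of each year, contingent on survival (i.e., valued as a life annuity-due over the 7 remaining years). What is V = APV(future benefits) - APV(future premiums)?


v = 1/(1+i) = 0.934579
APV(future benefits) per unit = sum_{k=0}^{6} k_p_x * q * v^(k+1) = 0.184782
APV(future benefits) = 290580 * 0.184782 = 53693.8626
Life annuity-due factor ä_{x:7} = sum_{k=0}^{6} k_p_x * v^k = 5.203063
APV(future premiums) = 3172 * 5.203063 = 16504.1167
V = 53693.8626 - 16504.1167
= 37189.7458


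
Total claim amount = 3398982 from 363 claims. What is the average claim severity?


severity = total / number
= 3398982 / 363
= 9363.5868


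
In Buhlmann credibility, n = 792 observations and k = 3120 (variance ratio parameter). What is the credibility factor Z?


Z = n / (n + k)
= 792 / (792 + 3120)
= 792 / 3912
= 0.2025


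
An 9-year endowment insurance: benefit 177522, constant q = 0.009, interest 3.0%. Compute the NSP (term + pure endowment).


Term component = 12022.6552
Pure endowment = 9_p_x * v^9 * benefit = 0.921856 * 0.766417 * 177522 = 125423.8276
NSP = 137446.4828


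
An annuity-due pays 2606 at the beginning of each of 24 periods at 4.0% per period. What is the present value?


PV_due = PMT * (1-(1+i)^(-n))/i * (1+i)
PV_immediate = 39733.5859
PV_due = 39733.5859 * 1.04
= 41322.9294


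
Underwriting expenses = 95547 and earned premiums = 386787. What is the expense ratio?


Expense ratio = expenses / premiums
= 95547 / 386787
= 0.247


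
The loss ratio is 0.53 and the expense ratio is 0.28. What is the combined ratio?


Combined ratio = loss ratio + expense ratio
= 0.53 + 0.28
= 0.81


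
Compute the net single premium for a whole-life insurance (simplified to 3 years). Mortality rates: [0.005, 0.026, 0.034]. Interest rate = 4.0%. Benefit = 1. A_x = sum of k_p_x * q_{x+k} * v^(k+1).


v = 0.961538
Year 0: k_p_x=1.0, q=0.005, term=0.004808
Year 1: k_p_x=0.995, q=0.026, term=0.023918
Year 2: k_p_x=0.96913, q=0.034, term=0.029293
A_x = 0.058


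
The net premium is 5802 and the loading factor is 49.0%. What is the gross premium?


Gross = net * (1 + loading)
= 5802 * (1 + 0.49)
= 5802 * 1.49
= 8644.98


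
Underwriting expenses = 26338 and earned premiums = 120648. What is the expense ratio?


Expense ratio = expenses / premiums
= 26338 / 120648
= 0.2183


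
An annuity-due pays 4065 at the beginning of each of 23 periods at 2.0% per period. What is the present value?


PV_due = PMT * (1-(1+i)^(-n))/i * (1+i)
PV_immediate = 74357.8097
PV_due = 74357.8097 * 1.02
= 75844.9659


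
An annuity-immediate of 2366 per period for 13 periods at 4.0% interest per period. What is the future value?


FV = PMT * ((1+i)^n - 1) / i
= 2366 * ((1.04)^13 - 1) / 0.04
= 2366 * (1.665074 - 1) / 0.04
= 39339.098


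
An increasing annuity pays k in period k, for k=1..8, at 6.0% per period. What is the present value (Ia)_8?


(Ia)_n = sum_{k=1}^{n} k * v^k, v = 1/(1+i)
v = 0.943396
Sum computed term by term:
(Ia)_8 = 26.0514


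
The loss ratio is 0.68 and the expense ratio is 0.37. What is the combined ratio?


Combined ratio = loss ratio + expense ratio
= 0.68 + 0.37
= 1.05


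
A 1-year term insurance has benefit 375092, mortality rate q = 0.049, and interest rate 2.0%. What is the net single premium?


NSP = benefit * q * v
v = 1/(1+i) = 0.980392
NSP = 375092 * 0.049 * 0.980392
= 18019.1255


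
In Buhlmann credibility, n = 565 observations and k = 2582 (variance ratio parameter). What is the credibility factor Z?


Z = n / (n + k)
= 565 / (565 + 2582)
= 565 / 3147
= 0.1795


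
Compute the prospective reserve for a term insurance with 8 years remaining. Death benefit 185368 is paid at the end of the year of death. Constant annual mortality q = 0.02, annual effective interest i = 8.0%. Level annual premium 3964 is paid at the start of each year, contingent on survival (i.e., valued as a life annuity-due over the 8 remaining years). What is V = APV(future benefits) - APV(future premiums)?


v = 1/(1+i) = 0.925926
APV(future benefits) per unit = sum_{k=0}^{7} k_p_x * q * v^(k+1) = 0.108072
APV(future benefits) = 185368 * 0.108072 = 20033.0612
Life annuity-due factor ä_{x:8} = sum_{k=0}^{7} k_p_x * v^k = 5.835879
APV(future premiums) = 3964 * 5.835879 = 23133.4262
V = 20033.0612 - 23133.4262
= -3100.365


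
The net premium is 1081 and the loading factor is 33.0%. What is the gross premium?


Gross = net * (1 + loading)
= 1081 * (1 + 0.33)
= 1081 * 1.33
= 1437.73


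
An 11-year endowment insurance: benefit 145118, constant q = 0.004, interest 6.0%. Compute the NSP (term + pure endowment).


Term component = 4498.051
Pure endowment = 11_p_x * v^11 * benefit = 0.95687 * 0.526788 * 145118 = 73149.1846
NSP = 77647.2355


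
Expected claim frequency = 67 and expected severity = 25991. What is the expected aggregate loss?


E[S] = E[N] * E[X]
= 67 * 25991
= 1.7414e+06


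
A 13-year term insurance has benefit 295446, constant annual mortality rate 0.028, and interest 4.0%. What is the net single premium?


NSP = benefit * sum_{k=0}^{n-1} k_p_x * q * v^(k+1)
With constant q=0.028, v=0.961538
Sum = 0.240812
NSP = 295446 * 0.240812
= 71146.8058


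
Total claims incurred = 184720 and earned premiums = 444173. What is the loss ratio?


Loss ratio = claims / premiums
= 184720 / 444173
= 0.4159


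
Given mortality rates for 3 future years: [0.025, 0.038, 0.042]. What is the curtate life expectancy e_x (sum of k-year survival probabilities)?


e_x = sum_{k=1}^{n} k_p_x
k_p_x values:
  1_p_x = 0.975
  2_p_x = 0.93795
  3_p_x = 0.898556
e_x = 2.8115


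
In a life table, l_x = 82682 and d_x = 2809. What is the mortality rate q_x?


q_x = d_x / l_x
= 2809 / 82682
= 0.034


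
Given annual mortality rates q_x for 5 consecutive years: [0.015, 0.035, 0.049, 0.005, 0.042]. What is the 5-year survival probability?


p_k = 1 - q_k for each year
Survival = product of (1 - q_k)
= 0.985 * 0.965 * 0.951 * 0.995 * 0.958
= 0.8617


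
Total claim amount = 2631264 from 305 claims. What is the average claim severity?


severity = total / number
= 2631264 / 305
= 8627.0951


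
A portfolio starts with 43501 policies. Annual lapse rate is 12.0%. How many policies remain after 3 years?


remaining = initial * (1 - lapse)^years
= 43501 * (1 - 0.12)^3
= 43501 * 0.681472
= 29644.7135


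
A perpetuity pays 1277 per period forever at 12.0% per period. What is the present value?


PV = PMT / i
= 1277 / 0.12
= 10641.6667


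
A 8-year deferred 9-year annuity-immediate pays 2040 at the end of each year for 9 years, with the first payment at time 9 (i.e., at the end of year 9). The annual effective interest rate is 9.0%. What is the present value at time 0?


PV at time 8 of the 9-year annuity-immediate:
a_n = 2040 * (1-(1+0.09)^(-9))/0.09 = 12230.3037
Discount back 8 years to time 0:
PV = 12230.3037 * (1+0.09)^(-8)
= 12230.3037 * 0.501866
= 6137.977


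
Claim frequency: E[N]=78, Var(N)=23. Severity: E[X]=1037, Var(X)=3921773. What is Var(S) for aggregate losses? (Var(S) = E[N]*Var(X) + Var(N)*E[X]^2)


Var(S) = E[N]*Var(X) + Var(N)*E[X]^2
= 78*3921773 + 23*1037^2
= 305898294 + 24733487
= 3.3063e+08


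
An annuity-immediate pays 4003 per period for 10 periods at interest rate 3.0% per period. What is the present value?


PV = PMT * (1 - (1+i)^(-n)) / i
= 4003 * (1 - (1+0.03)^(-10)) / 0.03
= 4003 * (1 - 0.744094) / 0.03
= 4003 * 8.530203
= 34146.402


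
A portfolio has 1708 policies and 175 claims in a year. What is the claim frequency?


frequency = claims / policies
= 175 / 1708
= 0.1025


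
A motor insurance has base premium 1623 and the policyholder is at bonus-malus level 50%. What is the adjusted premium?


adjusted = base * BM_level / 100
= 1623 * 50 / 100
= 1623 * 0.5
= 811.5


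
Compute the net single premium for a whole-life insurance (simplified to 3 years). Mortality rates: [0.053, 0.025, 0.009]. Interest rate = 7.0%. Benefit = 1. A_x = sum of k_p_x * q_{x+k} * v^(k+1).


v = 0.934579
Year 0: k_p_x=1.0, q=0.053, term=0.049533
Year 1: k_p_x=0.947, q=0.025, term=0.020679
Year 2: k_p_x=0.923325, q=0.009, term=0.006783
A_x = 0.077


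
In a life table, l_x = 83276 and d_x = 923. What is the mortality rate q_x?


q_x = d_x / l_x
= 923 / 83276
= 0.0111


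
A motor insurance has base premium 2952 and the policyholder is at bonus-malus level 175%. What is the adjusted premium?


adjusted = base * BM_level / 100
= 2952 * 175 / 100
= 2952 * 1.75
= 5166.0


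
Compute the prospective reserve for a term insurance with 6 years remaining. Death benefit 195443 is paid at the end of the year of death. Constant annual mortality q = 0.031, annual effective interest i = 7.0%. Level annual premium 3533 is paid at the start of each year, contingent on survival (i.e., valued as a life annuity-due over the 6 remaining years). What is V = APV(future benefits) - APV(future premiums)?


v = 1/(1+i) = 0.934579
APV(future benefits) per unit = sum_{k=0}^{5} k_p_x * q * v^(k+1) = 0.137622
APV(future benefits) = 195443 * 0.137622 = 26897.1759
Life annuity-due factor ä_{x:6} = sum_{k=0}^{5} k_p_x * v^k = 4.750164
APV(future premiums) = 3533 * 4.750164 = 16782.331
V = 26897.1759 - 16782.331
= 10114.8448


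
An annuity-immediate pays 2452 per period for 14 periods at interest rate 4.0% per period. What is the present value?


PV = PMT * (1 - (1+i)^(-n)) / i
= 2452 * (1 - (1+0.04)^(-14)) / 0.04
= 2452 * (1 - 0.577475) / 0.04
= 2452 * 10.563123
= 25900.7774


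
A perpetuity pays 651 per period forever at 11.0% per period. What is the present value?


PV = PMT / i
= 651 / 0.11
= 5918.1818


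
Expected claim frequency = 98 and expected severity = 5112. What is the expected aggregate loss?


E[S] = E[N] * E[X]
= 98 * 5112
= 500976


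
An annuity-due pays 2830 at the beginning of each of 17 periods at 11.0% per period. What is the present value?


PV_due = PMT * (1-(1+i)^(-n))/i * (1+i)
PV_immediate = 21363.0881
PV_due = 21363.0881 * 1.11
= 23713.0278


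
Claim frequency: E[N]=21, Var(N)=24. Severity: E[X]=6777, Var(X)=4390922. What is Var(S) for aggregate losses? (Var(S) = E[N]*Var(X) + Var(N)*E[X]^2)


Var(S) = E[N]*Var(X) + Var(N)*E[X]^2
= 21*4390922 + 24*6777^2
= 92209362 + 1102265496
= 1.1945e+09


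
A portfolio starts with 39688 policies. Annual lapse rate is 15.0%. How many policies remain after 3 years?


remaining = initial * (1 - lapse)^years
= 39688 * (1 - 0.15)^3
= 39688 * 0.614125
= 24373.393


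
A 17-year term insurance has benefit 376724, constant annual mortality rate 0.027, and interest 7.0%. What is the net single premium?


NSP = benefit * sum_{k=0}^{n-1} k_p_x * q * v^(k+1)
With constant q=0.027, v=0.934579
Sum = 0.223017
NSP = 376724 * 0.223017
= 84015.9604


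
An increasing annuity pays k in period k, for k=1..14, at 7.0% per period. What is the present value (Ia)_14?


(Ia)_n = sum_{k=1}^{n} k * v^k, v = 1/(1+i)
v = 0.934579
Sum computed term by term:
(Ia)_14 = 56.1173


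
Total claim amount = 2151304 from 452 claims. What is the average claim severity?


severity = total / number
= 2151304 / 452
= 4759.5221


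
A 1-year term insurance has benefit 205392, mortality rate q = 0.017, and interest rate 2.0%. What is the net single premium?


NSP = benefit * q * v
v = 1/(1+i) = 0.980392
NSP = 205392 * 0.017 * 0.980392
= 3423.2


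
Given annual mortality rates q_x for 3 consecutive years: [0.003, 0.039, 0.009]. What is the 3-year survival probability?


p_k = 1 - q_k for each year
Survival = product of (1 - q_k)
= 0.997 * 0.961 * 0.991
= 0.9495


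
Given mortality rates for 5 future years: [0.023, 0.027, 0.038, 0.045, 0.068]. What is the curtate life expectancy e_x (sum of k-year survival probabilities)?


e_x = sum_{k=1}^{n} k_p_x
k_p_x values:
  1_p_x = 0.977
  2_p_x = 0.950621
  3_p_x = 0.914497
  4_p_x = 0.873345
  5_p_x = 0.813958
e_x = 4.5294


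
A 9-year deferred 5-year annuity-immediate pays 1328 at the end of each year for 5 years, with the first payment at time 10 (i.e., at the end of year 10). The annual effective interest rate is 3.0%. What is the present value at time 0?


PV at time 9 of the 5-year annuity-immediate:
a_n = 1328 * (1-(1+0.03)^(-5))/0.03 = 6081.8511
Discount back 9 years to time 0:
PV = 6081.8511 * (1+0.03)^(-9)
= 6081.8511 * 0.766417
= 4661.2325


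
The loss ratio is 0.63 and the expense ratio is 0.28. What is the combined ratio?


Combined ratio = loss ratio + expense ratio
= 0.63 + 0.28
= 0.91


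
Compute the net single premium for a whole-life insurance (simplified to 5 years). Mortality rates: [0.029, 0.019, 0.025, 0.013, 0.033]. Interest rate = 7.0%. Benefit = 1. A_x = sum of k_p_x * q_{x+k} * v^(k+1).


v = 0.934579
Year 0: k_p_x=1.0, q=0.029, term=0.027103
Year 1: k_p_x=0.971, q=0.019, term=0.016114
Year 2: k_p_x=0.952551, q=0.025, term=0.019439
Year 3: k_p_x=0.928737, q=0.013, term=0.009211
Year 4: k_p_x=0.916664, q=0.033, term=0.021568
A_x = 0.0934


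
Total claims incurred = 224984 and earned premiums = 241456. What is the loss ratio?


Loss ratio = claims / premiums
= 224984 / 241456
= 0.9318


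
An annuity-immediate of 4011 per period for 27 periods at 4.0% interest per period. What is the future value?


FV = PMT * ((1+i)^n - 1) / i
= 4011 * ((1.04)^27 - 1) / 0.04
= 4011 * (2.883369 - 1) / 0.04
= 188854.784


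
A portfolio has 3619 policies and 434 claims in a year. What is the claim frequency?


frequency = claims / policies
= 434 / 3619
= 0.1199


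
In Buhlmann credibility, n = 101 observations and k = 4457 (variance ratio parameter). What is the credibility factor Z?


Z = n / (n + k)
= 101 / (101 + 4457)
= 101 / 4558
= 0.0222


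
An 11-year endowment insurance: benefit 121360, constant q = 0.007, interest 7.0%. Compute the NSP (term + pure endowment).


Term component = 6180.9254
Pure endowment = 11_p_x * v^11 * benefit = 0.925639 * 0.475093 * 121360 = 53369.8211
NSP = 59550.7464


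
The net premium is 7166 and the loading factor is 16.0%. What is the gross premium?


Gross = net * (1 + loading)
= 7166 * (1 + 0.16)
= 7166 * 1.16
= 8312.56


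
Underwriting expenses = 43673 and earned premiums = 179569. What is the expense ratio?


Expense ratio = expenses / premiums
= 43673 / 179569
= 0.2432


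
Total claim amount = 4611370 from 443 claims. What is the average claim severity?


severity = total / number
= 4611370 / 443
= 10409.4131


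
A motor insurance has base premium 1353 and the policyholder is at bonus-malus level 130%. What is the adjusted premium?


adjusted = base * BM_level / 100
= 1353 * 130 / 100
= 1353 * 1.3
= 1758.9


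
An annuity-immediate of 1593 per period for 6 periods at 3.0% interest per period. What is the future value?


FV = PMT * ((1+i)^n - 1) / i
= 1593 * ((1.03)^6 - 1) / 0.03
= 1593 * (1.194052 - 1) / 0.03
= 10304.1769


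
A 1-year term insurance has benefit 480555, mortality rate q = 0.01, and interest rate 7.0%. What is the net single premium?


NSP = benefit * q * v
v = 1/(1+i) = 0.934579
NSP = 480555 * 0.01 * 0.934579
= 4491.1682


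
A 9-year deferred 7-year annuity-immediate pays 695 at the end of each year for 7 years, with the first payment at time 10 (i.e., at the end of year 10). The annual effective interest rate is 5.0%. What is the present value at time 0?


PV at time 9 of the 7-year annuity-immediate:
a_n = 695 * (1-(1+0.05)^(-7))/0.05 = 4021.5295
Discount back 9 years to time 0:
PV = 4021.5295 * (1+0.05)^(-9)
= 4021.5295 * 0.644609
= 2592.3138


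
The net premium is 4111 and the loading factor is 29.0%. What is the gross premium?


Gross = net * (1 + loading)
= 4111 * (1 + 0.29)
= 4111 * 1.29
= 5303.19


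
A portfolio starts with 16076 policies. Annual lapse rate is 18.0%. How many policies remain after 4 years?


remaining = initial * (1 - lapse)^years
= 16076 * (1 - 0.18)^4
= 16076 * 0.452122
= 7268.3094


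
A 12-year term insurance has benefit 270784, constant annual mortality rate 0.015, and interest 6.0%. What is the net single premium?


NSP = benefit * sum_{k=0}^{n-1} k_p_x * q * v^(k+1)
With constant q=0.015, v=0.943396
Sum = 0.117092
NSP = 270784 * 0.117092
= 31706.7466


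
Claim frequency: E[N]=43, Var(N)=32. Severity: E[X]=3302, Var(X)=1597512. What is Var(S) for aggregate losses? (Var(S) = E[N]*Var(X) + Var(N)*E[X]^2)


Var(S) = E[N]*Var(X) + Var(N)*E[X]^2
= 43*1597512 + 32*3302^2
= 68693016 + 348902528
= 4.1760e+08


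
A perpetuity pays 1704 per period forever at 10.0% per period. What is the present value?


PV = PMT / i
= 1704 / 0.1
= 17040.0


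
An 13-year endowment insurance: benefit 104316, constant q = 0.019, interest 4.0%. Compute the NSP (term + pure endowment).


Term component = 17870.9837
Pure endowment = 13_p_x * v^13 * benefit = 0.779286 * 0.600574 * 104316 = 48821.8926
NSP = 66692.8763


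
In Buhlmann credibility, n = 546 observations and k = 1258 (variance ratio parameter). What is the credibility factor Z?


Z = n / (n + k)
= 546 / (546 + 1258)
= 546 / 1804
= 0.3027


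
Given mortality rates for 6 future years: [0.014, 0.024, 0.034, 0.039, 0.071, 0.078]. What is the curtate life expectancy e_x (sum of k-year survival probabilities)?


e_x = sum_{k=1}^{n} k_p_x
k_p_x values:
  1_p_x = 0.986
  2_p_x = 0.962336
  3_p_x = 0.929617
  4_p_x = 0.893362
  5_p_x = 0.829933
  6_p_x = 0.765198
e_x = 5.3664


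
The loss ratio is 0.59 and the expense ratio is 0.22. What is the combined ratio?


Combined ratio = loss ratio + expense ratio
= 0.59 + 0.22
= 0.81


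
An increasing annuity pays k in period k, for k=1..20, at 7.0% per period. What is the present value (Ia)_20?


(Ia)_n = sum_{k=1}^{n} k * v^k, v = 1/(1+i)
v = 0.934579
Sum computed term by term:
(Ia)_20 = 88.1031


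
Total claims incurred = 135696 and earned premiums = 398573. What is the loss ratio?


Loss ratio = claims / premiums
= 135696 / 398573
= 0.3405


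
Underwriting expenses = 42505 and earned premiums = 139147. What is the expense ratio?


Expense ratio = expenses / premiums
= 42505 / 139147
= 0.3055


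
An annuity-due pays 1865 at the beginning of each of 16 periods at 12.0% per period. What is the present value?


PV_due = PMT * (1-(1+i)^(-n))/i * (1+i)
PV_immediate = 13006.4842
PV_due = 13006.4842 * 1.12
= 14567.2623


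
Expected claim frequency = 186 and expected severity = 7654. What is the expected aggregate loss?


E[S] = E[N] * E[X]
= 186 * 7654
= 1.4236e+06


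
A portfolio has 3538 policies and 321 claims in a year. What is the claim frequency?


frequency = claims / policies
= 321 / 3538
= 0.0907


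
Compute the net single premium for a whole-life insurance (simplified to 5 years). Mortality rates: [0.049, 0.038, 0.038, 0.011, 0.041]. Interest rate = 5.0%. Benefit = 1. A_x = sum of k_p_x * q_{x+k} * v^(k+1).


v = 0.952381
Year 0: k_p_x=1.0, q=0.049, term=0.046667
Year 1: k_p_x=0.951, q=0.038, term=0.032778
Year 2: k_p_x=0.914862, q=0.038, term=0.030031
Year 3: k_p_x=0.880097, q=0.011, term=0.007965
Year 4: k_p_x=0.870416, q=0.041, term=0.027962
A_x = 0.1454


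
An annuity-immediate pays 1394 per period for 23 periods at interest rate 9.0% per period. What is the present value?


PV = PMT * (1 - (1+i)^(-n)) / i
= 1394 * (1 - (1+0.09)^(-23)) / 0.09
= 1394 * (1 - 0.137781) / 0.09
= 1394 * 9.580207
= 13354.8083


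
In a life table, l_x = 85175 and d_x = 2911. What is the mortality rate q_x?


q_x = d_x / l_x
= 2911 / 85175
= 0.0342


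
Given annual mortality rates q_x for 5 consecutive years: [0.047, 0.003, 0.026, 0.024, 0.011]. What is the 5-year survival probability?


p_k = 1 - q_k for each year
Survival = product of (1 - q_k)
= 0.953 * 0.997 * 0.974 * 0.976 * 0.989
= 0.8933


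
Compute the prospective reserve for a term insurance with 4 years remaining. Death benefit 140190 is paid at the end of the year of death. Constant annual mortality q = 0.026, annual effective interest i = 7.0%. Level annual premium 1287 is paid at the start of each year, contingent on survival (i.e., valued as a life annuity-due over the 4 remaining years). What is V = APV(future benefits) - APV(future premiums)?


v = 1/(1+i) = 0.934579
APV(future benefits) per unit = sum_{k=0}^{3} k_p_x * q * v^(k+1) = 0.08488
APV(future benefits) = 140190 * 0.08488 = 11899.3954
Life annuity-due factor ä_{x:4} = sum_{k=0}^{3} k_p_x * v^k = 3.493158
APV(future premiums) = 1287 * 3.493158 = 4495.695
V = 11899.3954 - 4495.695
= 7403.7004
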